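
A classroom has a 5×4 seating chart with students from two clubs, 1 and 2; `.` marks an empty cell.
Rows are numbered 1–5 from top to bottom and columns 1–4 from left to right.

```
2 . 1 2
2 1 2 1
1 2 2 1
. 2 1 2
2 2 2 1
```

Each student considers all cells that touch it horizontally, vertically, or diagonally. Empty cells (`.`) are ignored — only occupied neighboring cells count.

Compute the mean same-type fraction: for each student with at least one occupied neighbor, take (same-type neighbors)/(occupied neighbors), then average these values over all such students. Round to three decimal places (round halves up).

0.484

Row 1: (1,1)2 1/2 · (1,3)1 2/4 · (1,4)2 1/3
Row 2: (2,1)2 2/4 · (2,2)1 2/7 · (2,3)2 3/7 · (2,4)1 2/5
Row 3: (3,1)1 1/4 · (3,2)2 4/7 · (3,3)2 4/8 · (3,4)1 2/5
Row 4: (4,2)2 5/7 · (4,3)1 2/8 · (4,4)2 2/5
Row 5: (5,1)2 2/2 · (5,2)2 3/4 · (5,3)2 3/5 · (5,4)1 1/3
Sum over 18 students: 1/2 + 2/4 + 1/3 + 2/4 + 2/7 + 3/7 + 2/5 + 1/4 + 4/7 + 4/8 + 2/5 + 5/7 + 2/8 + 2/5 + 2/2 + 3/4 + 3/5 + 1/3 = 523/60; mean = 523/60 ÷ 18 = 523/1080 = 0.484259… → 0.484.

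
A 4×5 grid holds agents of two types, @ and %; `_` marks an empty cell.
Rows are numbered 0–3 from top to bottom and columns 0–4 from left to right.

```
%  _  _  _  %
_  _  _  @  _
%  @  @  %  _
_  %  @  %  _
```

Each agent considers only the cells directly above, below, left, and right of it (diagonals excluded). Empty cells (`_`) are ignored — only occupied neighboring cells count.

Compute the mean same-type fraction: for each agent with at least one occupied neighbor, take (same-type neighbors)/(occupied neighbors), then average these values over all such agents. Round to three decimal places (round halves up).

0.271

(0,0)% — no occupied neighbors
(0,4)% — no occupied neighbors
(1,3)@ 0/1
(2,0)% 0/1
(2,1)@ 1/3
(2,2)@ 2/3
(2,3)% 1/3
(3,1)% 0/2
(3,2)@ 1/3
(3,3)% 1/2
Sum over 8 agents: 0/1 + 0/1 + 1/3 + 2/3 + 1/3 + 0/2 + 1/3 + 1/2 = 13/6; mean = 13/6 ÷ 8 = 13/48 = 0.270833… → 0.271.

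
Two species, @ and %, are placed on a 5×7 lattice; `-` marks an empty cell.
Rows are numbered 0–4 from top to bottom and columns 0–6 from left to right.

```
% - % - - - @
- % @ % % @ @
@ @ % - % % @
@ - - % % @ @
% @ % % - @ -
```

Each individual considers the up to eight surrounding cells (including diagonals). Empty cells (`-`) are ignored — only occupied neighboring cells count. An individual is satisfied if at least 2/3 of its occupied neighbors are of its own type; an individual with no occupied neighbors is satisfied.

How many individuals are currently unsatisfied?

9

(0,0)% 1/1 ok
(0,2)% 2/3 ok
(0,6)@ 2/2 ok
(1,1)% 3/6 unhappy
(1,2)@ 1/5 unhappy
(1,3)% 4/5 ok
(1,4)% 3/4 ok
(1,5)@ 3/6 unhappy
(1,6)@ 3/4 ok
(2,0)@ 2/3 ok
(2,1)@ 3/5 unhappy
(2,2)% 3/5 unhappy
(2,4)% 5/7 ok
(2,5)% 3/8 unhappy
(2,6)@ 4/5 ok
(3,0)@ 3/4 ok
(3,3)% 5/5 ok
(3,4)% 4/6 ok
(3,5)@ 3/6 unhappy
(3,6)@ 3/4 ok
(4,0)% 0/2 unhappy
(4,1)@ 1/3 unhappy
(4,2)% 2/3 ok
(4,3)% 3/3 ok
(4,5)@ 2/3 ok
Unsatisfied: (1,1), (1,2), (1,5), (2,1), (2,2), (2,5), (3,5), (4,0), (4,1) — 9 in total.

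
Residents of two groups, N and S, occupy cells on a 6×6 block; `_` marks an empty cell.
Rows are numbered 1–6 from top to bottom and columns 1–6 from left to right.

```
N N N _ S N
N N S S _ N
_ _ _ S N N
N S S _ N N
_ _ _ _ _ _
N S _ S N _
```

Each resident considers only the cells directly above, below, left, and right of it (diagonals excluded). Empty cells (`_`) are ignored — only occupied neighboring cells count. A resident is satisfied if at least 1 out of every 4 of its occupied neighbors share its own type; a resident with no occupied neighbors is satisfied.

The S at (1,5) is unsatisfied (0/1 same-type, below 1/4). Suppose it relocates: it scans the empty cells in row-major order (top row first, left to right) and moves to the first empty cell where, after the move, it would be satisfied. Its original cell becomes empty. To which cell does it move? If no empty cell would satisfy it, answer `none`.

(1,4)

Vacating (1,5). Empty cells in order:
  (1,4): 1/2 same-type → satisfied — stop here.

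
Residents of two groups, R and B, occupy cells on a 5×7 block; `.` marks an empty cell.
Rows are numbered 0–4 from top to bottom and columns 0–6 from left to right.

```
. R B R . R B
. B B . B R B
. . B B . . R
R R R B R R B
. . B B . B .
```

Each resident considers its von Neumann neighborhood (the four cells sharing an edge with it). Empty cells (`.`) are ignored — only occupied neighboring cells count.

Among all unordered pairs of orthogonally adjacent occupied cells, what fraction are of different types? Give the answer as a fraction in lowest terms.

Scan each occupied cell's neighbors to the right and below so each pair is counted once.
Row 0: R(0,1)–B(0,2)≠ R(0,1)–B(1,1)≠ B(0,2)–R(0,3)≠ B(0,2)–B(1,2)= R(0,5)–B(0,6)≠ R(0,5)–R(1,5)= B(0,6)–B(1,6)=  → 4/7 unlike.
Row 1: B(1,1)–B(1,2)= B(1,2)–B(2,2)= B(1,4)–R(1,5)≠ R(1,5)–B(1,6)≠ B(1,6)–R(2,6)≠  → 3/5 unlike.
Row 2: B(2,2)–B(2,3)= B(2,2)–R(3,2)≠ B(2,3)–B(3,3)= R(2,6)–B(3,6)≠  → 2/4 unlike.
Row 3: R(3,0)–R(3,1)= R(3,1)–R(3,2)= R(3,2)–B(3,3)≠ R(3,2)–B(4,2)≠ B(3,3)–R(3,4)≠ B(3,3)–B(4,3)= R(3,4)–R(3,5)= R(3,5)–B(3,6)≠ R(3,5)–B(4,5)≠  → 5/9 unlike.
Row 4: B(4,2)–B(4,3)=  → 0/1 unlike.
Total adjacent occupied pairs: 26; unlike-type pairs: 14.
14/26 reduces to 7/13.

7/13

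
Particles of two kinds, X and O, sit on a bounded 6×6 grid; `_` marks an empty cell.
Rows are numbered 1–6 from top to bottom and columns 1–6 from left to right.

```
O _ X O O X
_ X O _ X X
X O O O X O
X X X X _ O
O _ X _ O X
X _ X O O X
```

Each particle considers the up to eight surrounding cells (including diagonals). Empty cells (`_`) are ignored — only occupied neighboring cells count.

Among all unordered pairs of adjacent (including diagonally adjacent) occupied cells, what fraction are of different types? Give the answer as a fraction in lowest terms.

Scan each occupied cell's neighbors to the right and below (and the two forward diagonals) so each pair is counted once.
From row 1: 7 unlike of 12 pairs (running 7/12).
From row 2: 6 unlike of 13 pairs (running 13/25).
From row 3: 12 unlike of 18 pairs (running 25/43).
From row 4: 4 unlike of 11 pairs (running 29/54).
From row 5: 5 unlike of 9 pairs (running 34/63).
From row 6: 2 unlike of 3 pairs (running 36/66).
Total adjacent occupied pairs: 66; unlike-type pairs: 36.
36/66 reduces to 6/11.

6/11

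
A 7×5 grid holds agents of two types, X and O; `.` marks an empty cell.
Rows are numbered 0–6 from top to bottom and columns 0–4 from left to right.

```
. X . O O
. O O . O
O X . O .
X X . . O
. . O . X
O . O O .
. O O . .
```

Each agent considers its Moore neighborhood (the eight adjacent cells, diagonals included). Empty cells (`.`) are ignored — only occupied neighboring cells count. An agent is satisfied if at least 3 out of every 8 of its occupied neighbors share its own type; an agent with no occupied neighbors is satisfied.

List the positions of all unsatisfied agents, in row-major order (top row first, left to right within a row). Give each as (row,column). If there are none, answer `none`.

(0,1), (2,0), (4,4)

(0,1)X 0/2 ✗
(0,3)O 3/3 ✓
(0,4)O 2/2 ✓
(1,1)O 2/4 ✓
(1,2)O 3/5 ✓
(1,4)O 3/3 ✓
(2,0)O 1/4 ✗
(2,1)X 2/5 ✓
(2,3)O 3/3 ✓
(3,0)X 2/3 ✓
(3,1)X 2/4 ✓
(3,4)O 1/2 ✓
(4,2)O 2/3 ✓
(4,4)X 0/2 ✗
(5,0)O 1/1 ✓
(5,2)O 4/4 ✓
(5,3)O 3/4 ✓
(6,1)O 3/3 ✓
(6,2)O 3/3 ✓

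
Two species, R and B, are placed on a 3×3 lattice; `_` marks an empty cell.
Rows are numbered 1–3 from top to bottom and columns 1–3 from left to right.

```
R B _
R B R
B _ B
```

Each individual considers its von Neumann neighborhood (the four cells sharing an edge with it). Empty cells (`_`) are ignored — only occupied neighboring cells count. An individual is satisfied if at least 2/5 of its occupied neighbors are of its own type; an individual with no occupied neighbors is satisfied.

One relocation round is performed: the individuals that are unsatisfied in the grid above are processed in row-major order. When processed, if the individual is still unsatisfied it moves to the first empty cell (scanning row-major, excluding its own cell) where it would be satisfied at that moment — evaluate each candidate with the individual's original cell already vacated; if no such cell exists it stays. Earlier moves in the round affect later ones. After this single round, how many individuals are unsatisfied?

2

Initially unsatisfied (in order): (2,1), (2,2), (2,3), (3,1), (3,3).
  (2,1) → (1,3).
  (2,2): now satisfied by earlier moves; stays.
  (2,3): no empty cell satisfies it; stays.
  (3,1): now satisfied by earlier moves; stays.
  (3,3) → (2,1).
Resulting grid:
R B R
B B R
B _ _
Unsatisfied now: (1,1), (1,2).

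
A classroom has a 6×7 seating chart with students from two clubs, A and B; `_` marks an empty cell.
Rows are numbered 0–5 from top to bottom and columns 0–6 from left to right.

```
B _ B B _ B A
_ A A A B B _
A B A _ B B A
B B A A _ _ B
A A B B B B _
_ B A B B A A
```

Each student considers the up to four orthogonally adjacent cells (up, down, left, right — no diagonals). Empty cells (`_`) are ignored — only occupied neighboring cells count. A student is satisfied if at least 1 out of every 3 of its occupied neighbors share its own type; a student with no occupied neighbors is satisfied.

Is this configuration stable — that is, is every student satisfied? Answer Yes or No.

No

(0,0)B 0/0 satisfied
(0,2)B 1/2 satisfied
(0,3)B 1/2 satisfied
(0,5)B 1/2 satisfied
(0,6)A 0/1 not
(1,1)A 1/2 satisfied
(1,2)A 3/4 satisfied
(1,3)A 1/3 satisfied
(1,4)B 2/3 satisfied
(1,5)B 3/3 satisfied
(2,0)A 0/2 not
(2,1)B 1/4 not
(2,2)A 2/3 satisfied
(2,4)B 2/2 satisfied
(2,5)B 2/3 satisfied
(2,6)A 0/2 not
(3,0)B 1/3 satisfied
(3,1)B 2/4 satisfied
(3,2)A 2/4 satisfied
(3,3)A 1/2 satisfied
(3,6)B 0/1 not
(4,0)A 1/2 satisfied
(4,1)A 1/4 not
(4,2)B 1/4 not
(4,3)B 3/4 satisfied
(4,4)B 3/3 satisfied
(4,5)B 1/2 satisfied
(5,1)B 0/2 not
(5,2)A 0/3 not
(5,3)B 2/3 satisfied
(5,4)B 2/3 satisfied
(5,5)A 1/3 satisfied
(5,6)A 1/1 satisfied
For instance (0,6) has only 0/1 same-type neighbors, below 1/3.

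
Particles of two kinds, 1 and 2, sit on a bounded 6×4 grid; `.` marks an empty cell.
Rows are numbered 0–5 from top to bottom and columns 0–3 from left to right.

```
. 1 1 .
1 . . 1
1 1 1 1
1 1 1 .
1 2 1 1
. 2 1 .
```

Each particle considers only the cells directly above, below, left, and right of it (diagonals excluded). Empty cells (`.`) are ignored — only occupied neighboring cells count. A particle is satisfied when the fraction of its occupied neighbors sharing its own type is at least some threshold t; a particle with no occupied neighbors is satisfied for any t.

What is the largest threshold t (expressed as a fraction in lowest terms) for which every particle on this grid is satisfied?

1/4

Row 0: (0,1)1 1/1 · (0,2)1 1/1
Row 1: (1,0)1 1/1 · (1,3)1 1/1
Row 2: (2,0)1 3/3 · (2,1)1 3/3 · (2,2)1 3/3 · (2,3)1 2/2
Row 3: (3,0)1 3/3 · (3,1)1 3/4 · (3,2)1 3/3
Row 4: (4,0)1 1/2 · (4,1)2 1/4 · (4,2)1 3/4 · (4,3)1 1/1
Row 5: (5,1)2 1/2 · (5,2)1 1/2
The smallest same-type fraction is 1/4 at (4,1), which reduces to 1/4. Any threshold above that leaves this particle unsatisfied.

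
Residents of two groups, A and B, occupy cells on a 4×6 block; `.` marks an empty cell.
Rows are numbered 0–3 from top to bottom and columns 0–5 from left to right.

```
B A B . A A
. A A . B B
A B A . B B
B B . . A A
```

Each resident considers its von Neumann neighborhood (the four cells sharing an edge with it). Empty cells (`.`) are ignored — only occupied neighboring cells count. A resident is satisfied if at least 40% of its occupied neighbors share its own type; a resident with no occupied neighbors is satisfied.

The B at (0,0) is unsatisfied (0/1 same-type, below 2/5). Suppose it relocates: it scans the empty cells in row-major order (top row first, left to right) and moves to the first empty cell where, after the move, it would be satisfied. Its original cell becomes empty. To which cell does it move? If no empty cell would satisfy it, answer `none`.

(0,3)

Vacating (0,0). Empty cells in order:
  (0,3): 1/2 same-type → satisfied — stop here.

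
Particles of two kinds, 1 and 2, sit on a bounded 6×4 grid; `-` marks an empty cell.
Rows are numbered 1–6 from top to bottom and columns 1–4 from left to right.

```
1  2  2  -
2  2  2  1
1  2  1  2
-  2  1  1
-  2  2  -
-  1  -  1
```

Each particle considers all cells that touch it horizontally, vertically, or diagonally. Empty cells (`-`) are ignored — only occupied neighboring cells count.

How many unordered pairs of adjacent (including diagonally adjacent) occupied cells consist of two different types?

25

Scan each occupied cell's neighbors to the right and below (and the two forward diagonals) so each pair is counted once.
From row 1: 4 unlike of 10 pairs (running 4/10).
From row 2: 6 unlike of 13 pairs (running 10/23).
From row 3: 8 unlike of 11 pairs (running 18/34).
From row 4: 4 unlike of 7 pairs (running 22/41).
From row 5: 3 unlike of 4 pairs (running 25/45).
Total adjacent occupied pairs: 45; unlike-type pairs: 25.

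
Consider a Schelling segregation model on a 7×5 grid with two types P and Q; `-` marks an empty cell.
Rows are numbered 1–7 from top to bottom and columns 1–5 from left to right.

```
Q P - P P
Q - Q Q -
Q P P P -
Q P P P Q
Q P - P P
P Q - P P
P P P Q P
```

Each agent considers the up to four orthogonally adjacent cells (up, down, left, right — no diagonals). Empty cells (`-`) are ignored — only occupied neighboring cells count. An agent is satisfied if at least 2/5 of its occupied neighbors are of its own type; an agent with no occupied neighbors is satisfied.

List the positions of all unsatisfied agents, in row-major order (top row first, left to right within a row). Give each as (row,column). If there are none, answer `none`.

(1,1)Q 1/2 ok
(1,2)P 0/1 unhappy
(1,4)P 1/2 ok
(1,5)P 1/1 ok
(2,1)Q 2/2 ok
(2,3)Q 1/2 ok
(2,4)Q 1/3 unhappy
(3,1)Q 2/3 ok
(3,2)P 2/3 ok
(3,3)P 3/4 ok
(3,4)P 2/3 ok
(4,1)Q 2/3 ok
(4,2)P 3/4 ok
(4,3)P 3/3 ok
(4,4)P 3/4 ok
(4,5)Q 0/2 unhappy
(5,1)Q 1/3 unhappy
(5,2)P 1/3 unhappy
(5,4)P 3/3 ok
(5,5)P 2/3 ok
(6,1)P 1/3 unhappy
(6,2)Q 0/3 unhappy
(6,4)P 2/3 ok
(6,5)P 3/3 ok
(7,1)P 2/2 ok
(7,2)P 2/3 ok
(7,3)P 1/2 ok
(7,4)Q 0/3 unhappy
(7,5)P 1/2 ok

(1,2), (2,4), (4,5), (5,1), (5,2), (6,1), (6,2), (7,4)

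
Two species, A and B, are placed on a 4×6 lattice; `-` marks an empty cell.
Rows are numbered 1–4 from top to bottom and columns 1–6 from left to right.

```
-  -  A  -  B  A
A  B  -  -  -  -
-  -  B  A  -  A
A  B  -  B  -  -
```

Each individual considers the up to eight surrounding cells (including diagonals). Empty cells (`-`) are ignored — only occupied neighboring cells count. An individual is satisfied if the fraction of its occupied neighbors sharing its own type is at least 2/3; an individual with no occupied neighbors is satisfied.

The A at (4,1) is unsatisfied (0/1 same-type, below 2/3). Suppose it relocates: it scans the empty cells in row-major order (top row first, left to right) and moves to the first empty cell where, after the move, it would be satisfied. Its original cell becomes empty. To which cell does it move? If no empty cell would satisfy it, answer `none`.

Vacating (4,1). Empty cells in order:
  (1,1): 1/2 same-type → still unsatisfied.
  (1,2): 2/3 same-type → satisfied — stop here.

(1,2)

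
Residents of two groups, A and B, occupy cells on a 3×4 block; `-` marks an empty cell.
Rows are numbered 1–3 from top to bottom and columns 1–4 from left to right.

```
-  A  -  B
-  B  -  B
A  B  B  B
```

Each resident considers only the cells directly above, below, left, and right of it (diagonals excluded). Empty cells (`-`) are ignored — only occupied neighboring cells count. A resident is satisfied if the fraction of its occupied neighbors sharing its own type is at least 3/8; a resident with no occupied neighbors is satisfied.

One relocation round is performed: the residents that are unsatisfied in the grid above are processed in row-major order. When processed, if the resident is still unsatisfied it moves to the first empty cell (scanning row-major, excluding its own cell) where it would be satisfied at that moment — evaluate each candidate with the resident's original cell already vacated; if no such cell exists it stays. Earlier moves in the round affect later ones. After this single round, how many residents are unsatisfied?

Initially unsatisfied (in order): (1,2), (3,1).
  (1,2) → (1,1).
  (3,1) → (1,2).
Resulting grid:
A A - B
- B - B
- B B B
All satisfied now.

0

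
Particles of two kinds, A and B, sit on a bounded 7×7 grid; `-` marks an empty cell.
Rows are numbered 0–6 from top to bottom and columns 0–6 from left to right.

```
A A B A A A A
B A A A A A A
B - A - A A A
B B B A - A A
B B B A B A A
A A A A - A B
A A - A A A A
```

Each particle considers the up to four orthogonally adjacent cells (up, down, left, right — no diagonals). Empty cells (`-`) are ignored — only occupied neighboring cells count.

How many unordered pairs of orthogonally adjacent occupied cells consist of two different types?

16

Scan each occupied cell's neighbors to the right and below so each pair is counted once.
From row 0: 4 unlike of 13 pairs (running 4/13).
From row 1: 1 unlike of 11 pairs (running 5/24).
From row 2: 1 unlike of 6 pairs (running 6/30).
From row 3: 1 unlike of 10 pairs (running 7/40).
From row 4: 7 unlike of 12 pairs (running 14/52).
From row 5: 2 unlike of 9 pairs (running 16/61).
From row 6: 0 unlike of 4 pairs (running 16/65).
Total adjacent occupied pairs: 65; unlike-type pairs: 16.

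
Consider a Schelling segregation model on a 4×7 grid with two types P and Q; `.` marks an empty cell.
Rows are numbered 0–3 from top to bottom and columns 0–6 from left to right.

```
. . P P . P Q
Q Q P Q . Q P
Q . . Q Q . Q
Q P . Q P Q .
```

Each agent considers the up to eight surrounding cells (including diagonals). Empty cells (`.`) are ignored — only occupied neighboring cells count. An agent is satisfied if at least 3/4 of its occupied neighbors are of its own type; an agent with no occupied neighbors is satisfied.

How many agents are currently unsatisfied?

16

(0,2)P 2/4 not
(0,3)P 2/3 not
(0,5)P 1/3 not
(0,6)Q 1/3 not
(1,0)Q 2/2 satisfied
(1,1)Q 2/4 not
(1,2)P 2/5 not
(1,3)Q 2/5 not
(1,5)Q 3/5 not
(1,6)P 1/4 not
(2,0)Q 3/4 satisfied
(2,3)Q 3/5 not
(2,4)Q 5/6 satisfied
(2,6)Q 2/3 not
(3,0)Q 1/2 not
(3,1)P 0/2 not
(3,3)Q 2/3 not
(3,4)P 0/4 not
(3,5)Q 2/3 not
Unsatisfied: (0,2), (0,3), (0,5), (0,6), (1,1), (1,2), (1,3), (1,5), (1,6), (2,3), (2,6), (3,0), (3,1), (3,3), (3,4), (3,5) — 16 in total.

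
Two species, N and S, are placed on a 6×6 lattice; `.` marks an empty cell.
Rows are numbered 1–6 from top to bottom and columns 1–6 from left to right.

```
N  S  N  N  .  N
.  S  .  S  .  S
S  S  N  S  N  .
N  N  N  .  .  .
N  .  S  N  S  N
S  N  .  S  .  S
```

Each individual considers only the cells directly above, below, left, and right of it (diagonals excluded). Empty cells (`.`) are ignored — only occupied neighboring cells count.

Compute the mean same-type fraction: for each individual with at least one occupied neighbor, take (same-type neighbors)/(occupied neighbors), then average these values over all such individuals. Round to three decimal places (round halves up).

0.280

Row 1: (1,1)N 0/1 · (1,2)S 1/3 · (1,3)N 1/2 · (1,4)N 1/2 · (1,6)N 0/1
Row 2: (2,2)S 2/2 · (2,4)S 1/2 · (2,6)S 0/1
Row 3: (3,1)S 1/2 · (3,2)S 2/4 · (3,3)N 1/3 · (3,4)S 1/3 · (3,5)N 0/1
Row 4: (4,1)N 2/3 · (4,2)N 2/3 · (4,3)N 2/3
Row 5: (5,1)N 1/2 · (5,3)S 0/2 · (5,4)N 0/3 · (5,5)S 0/2 · (5,6)N 0/2
Row 6: (6,1)S 0/2 · (6,2)N 0/1 · (6,4)S 0/1 · (6,6)S 0/1
Sum over 25 individuals: 0/1 + 1/3 + 1/2 + 1/2 + 0/1 + 2/2 + 1/2 + 0/1 + 1/2 + 2/4 + 1/3 + 1/3 + 0/1 + 2/3 + 2/3 + 2/3 + 1/2 + 0/2 + 0/3 + 0/2 + 0/2 + 0/2 + 0/1 + 0/1 + 0/1 = 7; mean = 7 ÷ 25 = 7/25 = 0.28 → 0.280.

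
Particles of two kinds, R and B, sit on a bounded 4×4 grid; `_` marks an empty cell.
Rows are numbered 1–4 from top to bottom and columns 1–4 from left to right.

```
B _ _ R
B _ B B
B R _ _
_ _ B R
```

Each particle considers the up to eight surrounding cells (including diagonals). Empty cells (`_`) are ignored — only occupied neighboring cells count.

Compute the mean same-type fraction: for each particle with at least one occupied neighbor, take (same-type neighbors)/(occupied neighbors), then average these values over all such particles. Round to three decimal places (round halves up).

(1,1)B 1/1
(1,4)R 0/2
(2,1)B 2/3
(2,3)B 1/3
(2,4)B 1/2
(3,1)B 1/2
(3,2)R 0/4
(4,3)B 0/2
(4,4)R 0/1
Sum over 9 particles: 1/1 + 0/2 + 2/3 + 1/3 + 1/2 + 1/2 + 0/4 + 0/2 + 0/1 = 3; mean = 3 ÷ 9 = 1/3 = 0.333333… → 0.333.

0.333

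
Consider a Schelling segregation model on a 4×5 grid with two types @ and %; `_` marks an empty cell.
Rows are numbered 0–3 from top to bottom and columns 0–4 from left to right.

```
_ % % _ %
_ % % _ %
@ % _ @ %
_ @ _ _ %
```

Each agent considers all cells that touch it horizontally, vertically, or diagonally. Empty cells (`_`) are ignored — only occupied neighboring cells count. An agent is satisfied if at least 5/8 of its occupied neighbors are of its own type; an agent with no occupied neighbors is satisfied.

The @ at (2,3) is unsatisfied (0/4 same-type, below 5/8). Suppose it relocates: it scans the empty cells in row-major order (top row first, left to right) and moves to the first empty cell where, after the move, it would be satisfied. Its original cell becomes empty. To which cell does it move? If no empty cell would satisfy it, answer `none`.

Vacating (2,3). Empty cells in order:
  (0,0): 0/2 same-type → still unsatisfied.
  (0,3): 0/4 same-type → still unsatisfied.
  (1,0): 1/4 same-type → still unsatisfied.
  (1,3): 0/5 same-type → still unsatisfied.
  (2,2): 1/4 same-type → still unsatisfied.
  (3,0): 2/3 same-type → satisfied — stop here.

(3,0)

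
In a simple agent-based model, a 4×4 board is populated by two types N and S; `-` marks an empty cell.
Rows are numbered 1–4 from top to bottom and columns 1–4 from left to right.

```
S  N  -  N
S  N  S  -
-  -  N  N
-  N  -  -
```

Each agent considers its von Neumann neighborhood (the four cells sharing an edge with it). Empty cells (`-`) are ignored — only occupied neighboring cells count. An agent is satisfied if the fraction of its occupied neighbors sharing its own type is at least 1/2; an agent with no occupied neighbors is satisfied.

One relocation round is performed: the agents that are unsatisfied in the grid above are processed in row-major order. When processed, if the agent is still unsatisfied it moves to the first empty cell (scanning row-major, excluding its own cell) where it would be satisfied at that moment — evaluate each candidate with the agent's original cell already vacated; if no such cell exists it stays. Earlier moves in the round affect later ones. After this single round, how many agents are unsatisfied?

1

Initially unsatisfied (in order): (2,2), (2,3).
  (2,2) → (1,3).
  (2,3) → (2,2).
Resulting grid:
S N N N
S S - -
- - N N
- N - -
Unsatisfied now: (1,2).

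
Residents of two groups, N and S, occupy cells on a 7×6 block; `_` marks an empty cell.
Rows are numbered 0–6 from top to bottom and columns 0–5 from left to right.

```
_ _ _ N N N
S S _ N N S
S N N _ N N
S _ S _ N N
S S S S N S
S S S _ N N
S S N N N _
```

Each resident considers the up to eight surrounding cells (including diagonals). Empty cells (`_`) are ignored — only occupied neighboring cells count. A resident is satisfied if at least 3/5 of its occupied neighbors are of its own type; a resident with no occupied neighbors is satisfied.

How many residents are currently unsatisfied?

7

(0,3)N 3/3 ok
(0,4)N 4/5 ok
(0,5)N 2/3 ok
(1,0)S 2/3 ok
(1,1)S 2/4 unhappy
(1,3)N 5/5 ok
(1,4)N 6/7 ok
(1,5)S 0/5 unhappy
(2,0)S 3/4 ok
(2,1)N 1/6 unhappy
(2,2)N 2/4 unhappy
(2,4)N 5/6 ok
(2,5)N 4/5 ok
(3,0)S 3/4 ok
(3,2)S 3/5 ok
(3,4)N 4/6 ok
(3,5)N 4/5 ok
(4,0)S 4/4 ok
(4,1)S 7/7 ok
(4,2)S 5/5 ok
(4,3)S 3/6 unhappy
(4,4)N 4/6 ok
(4,5)S 0/5 unhappy
(5,0)S 5/5 ok
(5,1)S 7/8 ok
(5,2)S 5/7 ok
(5,4)N 4/6 ok
(5,5)N 3/4 ok
(6,0)S 3/3 ok
(6,1)S 4/5 ok
(6,2)N 1/4 unhappy
(6,3)N 3/4 ok
(6,4)N 3/3 ok
Unsatisfied: (1,1), (1,5), (2,1), (2,2), (4,3), (4,5), (6,2) — 7 in total.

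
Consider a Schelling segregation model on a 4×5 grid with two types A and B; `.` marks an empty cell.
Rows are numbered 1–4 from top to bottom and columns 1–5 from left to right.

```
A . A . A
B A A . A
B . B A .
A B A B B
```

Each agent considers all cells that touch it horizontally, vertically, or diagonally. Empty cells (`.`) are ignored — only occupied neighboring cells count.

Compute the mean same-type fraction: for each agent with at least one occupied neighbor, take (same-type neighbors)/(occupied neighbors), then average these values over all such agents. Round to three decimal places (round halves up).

Row 1: (1,1)A 1/2 · (1,3)A 2/2 · (1,5)A 1/1
Row 2: (2,1)B 1/3 · (2,2)A 3/6 · (2,3)A 3/4 · (2,5)A 2/2
Row 3: (3,1)B 2/4 · (3,3)B 2/6 · (3,4)A 3/6
Row 4: (4,1)A 0/2 · (4,2)B 2/4 · (4,3)A 1/4 · (4,4)B 2/4 · (4,5)B 1/2
Sum over 15 agents: 1/2 + 2/2 + 1/1 + 1/3 + 3/6 + 3/4 + 2/2 + 2/4 + 2/6 + 3/6 + 0/2 + 2/4 + 1/4 + 2/4 + 1/2 = 49/6; mean = 49/6 ÷ 15 = 49/90 = 0.544444… → 0.544.

0.544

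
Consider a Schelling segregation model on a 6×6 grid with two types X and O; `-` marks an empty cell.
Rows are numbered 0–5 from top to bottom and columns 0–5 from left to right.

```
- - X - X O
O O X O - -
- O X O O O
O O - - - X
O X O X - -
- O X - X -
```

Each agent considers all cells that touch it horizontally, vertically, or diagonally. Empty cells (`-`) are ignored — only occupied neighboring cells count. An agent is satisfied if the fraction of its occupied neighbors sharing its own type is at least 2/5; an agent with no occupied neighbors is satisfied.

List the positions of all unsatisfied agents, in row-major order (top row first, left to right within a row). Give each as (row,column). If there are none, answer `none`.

(0,2), (0,4), (0,5), (1,2), (1,3), (2,2), (3,5), (4,1)

(0,2)X 1/3 ✗
(0,4)X 0/2 ✗
(0,5)O 0/1 ✗
(1,0)O 2/2 ✓
(1,1)O 2/5 ✓
(1,2)X 2/6 ✗
(1,3)O 2/6 ✗
(2,1)O 4/6 ✓
(2,2)X 1/6 ✗
(2,3)O 2/4 ✓
(2,4)O 3/4 ✓
(2,5)O 1/2 ✓
(3,0)O 3/4 ✓
(3,1)O 4/6 ✓
(3,5)X 0/2 ✗
(4,0)O 3/4 ✓
(4,1)X 1/6 ✗
(4,2)O 2/5 ✓
(4,3)X 2/3 ✓
(5,1)O 2/4 ✓
(5,2)X 2/4 ✓
(5,4)X 1/1 ✓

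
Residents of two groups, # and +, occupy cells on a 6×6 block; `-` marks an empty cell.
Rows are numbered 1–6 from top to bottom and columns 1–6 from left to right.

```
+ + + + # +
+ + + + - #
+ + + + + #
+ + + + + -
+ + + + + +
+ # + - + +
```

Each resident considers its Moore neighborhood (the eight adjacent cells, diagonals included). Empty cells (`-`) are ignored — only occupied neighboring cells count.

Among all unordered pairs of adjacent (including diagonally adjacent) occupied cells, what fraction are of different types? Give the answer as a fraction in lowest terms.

3/23

Scan each occupied cell's neighbors to the right and below (and the two forward diagonals) so each pair is counted once.
Row 1: +(1,1)–+(1,2)= +(1,1)–+(2,1)= +(1,1)–+(2,2)= +(1,2)–+(1,3)= +(1,2)–+(2,2)= +(1,2)–+(2,3)= +(1,2)–+(2,1)= +(1,3)–+(1,4)= +(1,3)–+(2,3)= +(1,3)–+(2,4)= +(1,3)–+(2,2)= +(1,4)–#(1,5)≠ +(1,4)–+(2,4)= +(1,4)–+(2,3)= #(1,5)–+(1,6)≠ #(1,5)–#(2,6)= #(1,5)–+(2,4)≠ +(1,6)–#(2,6)≠  → 4/18 unlike.
Row 2: +(2,1)–+(2,2)= +(2,1)–+(3,1)= +(2,1)–+(3,2)= +(2,2)–+(2,3)= +(2,2)–+(3,2)= +(2,2)–+(3,3)= +(2,2)–+(3,1)= +(2,3)–+(2,4)= +(2,3)–+(3,3)= +(2,3)–+(3,4)= +(2,3)–+(3,2)= +(2,4)–+(3,4)= +(2,4)–+(3,5)= +(2,4)–+(3,3)= #(2,6)–#(3,6)= #(2,6)–+(3,5)≠  → 1/16 unlike.
Row 3: +(3,1)–+(3,2)= +(3,1)–+(4,1)= +(3,1)–+(4,2)= +(3,2)–+(3,3)= +(3,2)–+(4,2)= +(3,2)–+(4,3)= +(3,2)–+(4,1)= +(3,3)–+(3,4)= +(3,3)–+(4,3)= +(3,3)–+(4,4)= +(3,3)–+(4,2)= +(3,4)–+(3,5)= +(3,4)–+(4,4)= +(3,4)–+(4,5)= +(3,4)–+(4,3)= +(3,5)–#(3,6)≠ +(3,5)–+(4,5)= +(3,5)–+(4,4)= #(3,6)–+(4,5)≠  → 2/19 unlike.
Row 4: +(4,1)–+(4,2)= +(4,1)–+(5,1)= +(4,1)–+(5,2)= +(4,2)–+(4,3)= +(4,2)–+(5,2)= +(4,2)–+(5,3)= +(4,2)–+(5,1)= +(4,3)–+(4,4)= +(4,3)–+(5,3)= +(4,3)–+(5,4)= +(4,3)–+(5,2)= +(4,4)–+(4,5)= +(4,4)–+(5,4)= +(4,4)–+(5,5)= +(4,4)–+(5,3)= +(4,5)–+(5,5)= +(4,5)–+(5,6)= +(4,5)–+(5,4)=  → 0/18 unlike.
Row 5: +(5,1)–+(5,2)= +(5,1)–+(6,1)= +(5,1)–#(6,2)≠ +(5,2)–+(5,3)= +(5,2)–#(6,2)≠ +(5,2)–+(6,3)= +(5,2)–+(6,1)= +(5,3)–+(5,4)= +(5,3)–+(6,3)= +(5,3)–#(6,2)≠ +(5,4)–+(5,5)= +(5,4)–+(6,5)= +(5,4)–+(6,3)= +(5,5)–+(5,6)= +(5,5)–+(6,5)= +(5,5)–+(6,6)= +(5,6)–+(6,6)= +(5,6)–+(6,5)=  → 3/18 unlike.
Row 6: +(6,1)–#(6,2)≠ #(6,2)–+(6,3)≠ +(6,5)–+(6,6)=  → 2/3 unlike.
Total adjacent occupied pairs: 92; unlike-type pairs: 12.
12/92 reduces to 3/23.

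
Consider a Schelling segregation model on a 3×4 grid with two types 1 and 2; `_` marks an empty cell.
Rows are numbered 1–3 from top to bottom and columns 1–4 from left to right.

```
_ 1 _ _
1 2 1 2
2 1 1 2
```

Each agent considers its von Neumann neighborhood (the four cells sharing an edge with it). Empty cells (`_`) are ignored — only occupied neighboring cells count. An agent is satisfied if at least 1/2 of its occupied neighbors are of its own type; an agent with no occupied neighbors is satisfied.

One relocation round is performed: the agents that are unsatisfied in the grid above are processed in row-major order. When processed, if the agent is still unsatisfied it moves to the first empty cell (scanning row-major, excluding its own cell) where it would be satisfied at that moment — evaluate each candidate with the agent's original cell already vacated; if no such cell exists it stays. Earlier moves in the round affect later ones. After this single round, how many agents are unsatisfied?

Initially unsatisfied (in order): (1,2), (2,1), (2,2), (2,3), (3,1), (3,2).
  (1,2) → (1,1).
  (2,1) → (1,2).
  (2,2) → (1,4).
  (2,3): now satisfied by earlier moves; stays.
  (3,1): no empty cell satisfies it; stays.
  (3,2): now satisfied by earlier moves; stays.
Resulting grid:
1 1 _ 2
_ _ 1 2
2 1 1 2
Unsatisfied now: (3,1).

1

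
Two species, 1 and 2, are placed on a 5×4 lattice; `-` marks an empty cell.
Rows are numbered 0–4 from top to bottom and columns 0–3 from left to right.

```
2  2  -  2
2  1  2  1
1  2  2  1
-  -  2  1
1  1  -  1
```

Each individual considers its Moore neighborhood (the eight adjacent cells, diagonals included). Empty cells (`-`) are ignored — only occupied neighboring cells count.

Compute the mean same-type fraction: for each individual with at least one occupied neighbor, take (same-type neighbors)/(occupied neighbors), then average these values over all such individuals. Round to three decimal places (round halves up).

(0,0)2 2/3
(0,1)2 3/4
(0,3)2 1/2
(1,0)2 3/5
(1,1)1 1/7
(1,2)2 4/7
(1,3)1 1/4
(2,0)1 1/3
(2,1)2 4/6
(2,2)2 3/7
(2,3)1 2/5
(3,2)2 2/6
(3,3)1 2/4
(4,0)1 1/1
(4,1)1 1/2
(4,3)1 1/2
Sum over 16 individuals: 2/3 + 3/4 + 1/2 + 3/5 + 1/7 + 4/7 + 1/4 + 1/3 + 4/6 + 3/7 + 2/5 + 2/6 + 2/4 + 1/1 + 1/2 + 1/2 = 57/7; mean = 57/7 ÷ 16 = 57/112 = 0.508928… → 0.509.

0.509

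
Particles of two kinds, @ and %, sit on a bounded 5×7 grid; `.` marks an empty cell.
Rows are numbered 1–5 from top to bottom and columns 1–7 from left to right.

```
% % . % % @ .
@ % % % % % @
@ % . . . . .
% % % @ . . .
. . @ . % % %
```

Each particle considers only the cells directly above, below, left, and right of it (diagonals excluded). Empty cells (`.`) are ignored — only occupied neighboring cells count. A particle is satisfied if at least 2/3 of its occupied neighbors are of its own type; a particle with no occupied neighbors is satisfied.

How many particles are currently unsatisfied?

(1,1)% 1/2 not
(1,2)% 2/2 satisfied
(1,4)% 2/2 satisfied
(1,5)% 2/3 satisfied
(1,6)@ 0/2 not
(2,1)@ 1/3 not
(2,2)% 3/4 satisfied
(2,3)% 2/2 satisfied
(2,4)% 3/3 satisfied
(2,5)% 3/3 satisfied
(2,6)% 1/3 not
(2,7)@ 0/1 not
(3,1)@ 1/3 not
(3,2)% 2/3 satisfied
(4,1)% 1/2 not
(4,2)% 3/3 satisfied
(4,3)% 1/3 not
(4,4)@ 0/1 not
(5,3)@ 0/1 not
(5,5)% 1/1 satisfied
(5,6)% 2/2 satisfied
(5,7)% 1/1 satisfied
Unsatisfied: (1,1), (1,6), (2,1), (2,6), (2,7), (3,1), (4,1), (4,3), (4,4), (5,3) — 10 in total.

10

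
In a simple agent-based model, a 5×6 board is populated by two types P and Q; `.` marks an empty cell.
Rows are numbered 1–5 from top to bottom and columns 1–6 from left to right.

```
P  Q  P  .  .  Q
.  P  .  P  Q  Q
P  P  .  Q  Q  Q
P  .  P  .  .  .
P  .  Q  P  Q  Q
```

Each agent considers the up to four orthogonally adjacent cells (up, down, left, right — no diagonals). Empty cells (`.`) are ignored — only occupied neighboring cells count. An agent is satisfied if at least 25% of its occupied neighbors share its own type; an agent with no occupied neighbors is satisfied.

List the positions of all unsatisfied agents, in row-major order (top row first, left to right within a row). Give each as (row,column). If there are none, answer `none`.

(1,1)P 0/1 ✗
(1,2)Q 0/3 ✗
(1,3)P 0/1 ✗
(1,6)Q 1/1 ✓
(2,2)P 1/2 ✓
(2,4)P 0/2 ✗
(2,5)Q 2/3 ✓
(2,6)Q 3/3 ✓
(3,1)P 2/2 ✓
(3,2)P 2/2 ✓
(3,4)Q 1/2 ✓
(3,5)Q 3/3 ✓
(3,6)Q 2/2 ✓
(4,1)P 2/2 ✓
(4,3)P 0/1 ✗
(5,1)P 1/1 ✓
(5,3)Q 0/2 ✗
(5,4)P 0/2 ✗
(5,5)Q 1/2 ✓
(5,6)Q 1/1 ✓

(1,1), (1,2), (1,3), (2,4), (4,3), (5,3), (5,4)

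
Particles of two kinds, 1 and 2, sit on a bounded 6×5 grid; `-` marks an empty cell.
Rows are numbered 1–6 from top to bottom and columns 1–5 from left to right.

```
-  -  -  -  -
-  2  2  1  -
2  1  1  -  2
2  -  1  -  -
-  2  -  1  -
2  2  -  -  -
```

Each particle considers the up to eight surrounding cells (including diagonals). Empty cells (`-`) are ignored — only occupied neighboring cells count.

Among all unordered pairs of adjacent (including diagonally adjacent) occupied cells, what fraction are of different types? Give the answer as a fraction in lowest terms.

3/7

Scan each occupied cell's neighbors to the right and below (and the two forward diagonals) so each pair is counted once.
From row 2: 6 unlike of 9 pairs (running 6/9).
From row 3: 2 unlike of 6 pairs (running 8/15).
From row 4: 1 unlike of 3 pairs (running 9/18).
From row 5: 0 unlike of 2 pairs (running 9/20).
From row 6: 0 unlike of 1 pairs (running 9/21).
Total adjacent occupied pairs: 21; unlike-type pairs: 9.
9/21 reduces to 3/7.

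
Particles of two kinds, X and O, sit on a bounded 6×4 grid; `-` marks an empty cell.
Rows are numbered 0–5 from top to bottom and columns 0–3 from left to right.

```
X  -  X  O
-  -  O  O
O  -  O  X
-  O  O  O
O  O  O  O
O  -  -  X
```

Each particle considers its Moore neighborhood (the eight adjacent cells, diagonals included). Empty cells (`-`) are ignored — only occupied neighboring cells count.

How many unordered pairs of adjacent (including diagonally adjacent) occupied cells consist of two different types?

10

Scan each occupied cell's neighbors to the right and below (and the two forward diagonals) so each pair is counted once.
From row 0: 3 unlike of 5 pairs (running 3/5).
From row 1: 2 unlike of 5 pairs (running 5/10).
From row 2: 3 unlike of 7 pairs (running 8/17).
From row 3: 0 unlike of 10 pairs (running 8/27).
From row 4: 2 unlike of 7 pairs (running 10/34).
Total adjacent occupied pairs: 34; unlike-type pairs: 10.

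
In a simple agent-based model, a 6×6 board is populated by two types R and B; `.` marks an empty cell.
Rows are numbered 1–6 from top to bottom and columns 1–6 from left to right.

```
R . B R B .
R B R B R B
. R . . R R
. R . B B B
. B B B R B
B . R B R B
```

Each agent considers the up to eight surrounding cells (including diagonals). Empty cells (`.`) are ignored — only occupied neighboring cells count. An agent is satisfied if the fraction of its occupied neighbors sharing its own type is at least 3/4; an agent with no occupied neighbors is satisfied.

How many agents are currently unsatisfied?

25

(1,1)R 1/2 not
(1,3)B 2/4 not
(1,4)R 2/5 not
(1,5)B 2/4 not
(2,1)R 2/3 not
(2,2)B 1/5 not
(2,3)R 2/5 not
(2,4)B 2/6 not
(2,5)R 3/6 not
(2,6)B 1/4 not
(3,2)R 3/4 satisfied
(3,5)R 2/7 not
(3,6)R 2/5 not
(4,2)R 1/3 not
(4,4)B 3/5 not
(4,5)B 4/7 not
(4,6)B 2/5 not
(5,2)B 2/4 not
(5,3)B 4/6 not
(5,4)B 4/7 not
(5,5)R 1/8 not
(5,6)B 3/5 not
(6,1)B 1/1 satisfied
(6,3)R 0/4 not
(6,4)B 2/5 not
(6,5)R 1/5 not
(6,6)B 1/3 not
Unsatisfied: (1,1), (1,3), (1,4), (1,5), (2,1), (2,2), (2,3), (2,4), (2,5), (2,6), (3,5), (3,6), (4,2), (4,4), (4,5), (4,6), (5,2), (5,3), (5,4), (5,5), (5,6), (6,3), (6,4), (6,5), (6,6) — 25 in total.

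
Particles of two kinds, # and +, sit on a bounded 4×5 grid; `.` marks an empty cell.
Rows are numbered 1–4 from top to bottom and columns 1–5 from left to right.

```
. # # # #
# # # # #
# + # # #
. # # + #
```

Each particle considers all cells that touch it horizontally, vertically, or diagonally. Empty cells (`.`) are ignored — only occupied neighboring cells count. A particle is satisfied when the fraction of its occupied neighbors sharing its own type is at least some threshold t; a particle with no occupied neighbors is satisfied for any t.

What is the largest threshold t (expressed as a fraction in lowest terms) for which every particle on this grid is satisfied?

Row 1: (1,2)# 4/4 · (1,3)# 5/5 · (1,4)# 5/5 · (1,5)# 3/3
Row 2: (2,1)# 3/4 · (2,2)# 6/7 · (2,3)# 7/8 · (2,4)# 8/8 · (2,5)# 5/5
Row 3: (3,1)# 3/4 · (3,2)+ 0/7 · (3,3)# 6/8 · (3,4)# 7/8 · (3,5)# 4/5
Row 4: (4,2)# 3/4 · (4,3)# 3/5 · (4,4)+ 0/5 · (4,5)# 2/3
The smallest same-type fraction is 0/7 at (3,2), which reduces to 0/1. Any threshold above that leaves this particle unsatisfied.

0/1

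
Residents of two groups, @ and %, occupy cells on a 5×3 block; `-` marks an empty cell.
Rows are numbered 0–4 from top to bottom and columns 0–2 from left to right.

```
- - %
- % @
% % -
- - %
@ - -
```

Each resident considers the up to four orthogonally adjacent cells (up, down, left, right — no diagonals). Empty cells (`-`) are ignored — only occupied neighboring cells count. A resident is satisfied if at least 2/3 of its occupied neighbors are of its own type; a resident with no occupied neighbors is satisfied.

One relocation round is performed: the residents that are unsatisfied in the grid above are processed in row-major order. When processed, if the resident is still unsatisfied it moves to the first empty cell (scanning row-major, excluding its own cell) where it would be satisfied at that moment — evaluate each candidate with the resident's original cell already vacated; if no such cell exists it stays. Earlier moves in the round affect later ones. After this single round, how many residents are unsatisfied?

Initially unsatisfied (in order): (0,2), (1,1), (1,2).
  (0,2) → (0,0).
  (1,1) → (0,1).
  (1,2): now satisfied by earlier moves; stays.
Resulting grid:
% % -
- - @
% % -
- - %
@ - -
All satisfied now.

0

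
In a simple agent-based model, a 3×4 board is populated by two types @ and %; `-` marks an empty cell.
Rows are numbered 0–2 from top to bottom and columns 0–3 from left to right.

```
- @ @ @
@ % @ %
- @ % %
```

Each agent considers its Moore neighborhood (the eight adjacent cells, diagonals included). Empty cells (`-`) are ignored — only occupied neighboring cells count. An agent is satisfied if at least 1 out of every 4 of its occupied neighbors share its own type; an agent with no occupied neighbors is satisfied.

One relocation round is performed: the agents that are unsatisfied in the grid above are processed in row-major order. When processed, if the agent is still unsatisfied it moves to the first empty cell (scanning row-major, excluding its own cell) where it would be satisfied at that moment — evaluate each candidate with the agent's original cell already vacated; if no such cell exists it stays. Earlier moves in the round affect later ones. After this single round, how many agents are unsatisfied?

1

Initially unsatisfied (in order): (1,1).
  (1,1): no empty cell satisfies it; stays.
Resulting grid:
- @ @ @
@ % @ %
- @ % %
Unsatisfied now: (1,1).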